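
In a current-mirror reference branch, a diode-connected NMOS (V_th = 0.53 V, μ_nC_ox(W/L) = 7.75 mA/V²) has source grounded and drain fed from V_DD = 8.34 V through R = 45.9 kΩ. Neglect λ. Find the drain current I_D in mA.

I_D = 0.166 mA

With gate tied to drain, V_GS = V_DS ≥ V_GS − V_th, so the device is in saturation.
KCL at the drain: ½ k_n (V_GS − V_th)² = (V_DD − V_GS)/R.
Let x = V_GS − 0.53. Then 178 x² + x − 7.81 = 0, giving x = 0.207 V (positive root), so V_GS = 0.737 V.
I_D = (V_DD − V_GS)/R = (8.34 − 0.737) / 45.9 = 0.166 mA.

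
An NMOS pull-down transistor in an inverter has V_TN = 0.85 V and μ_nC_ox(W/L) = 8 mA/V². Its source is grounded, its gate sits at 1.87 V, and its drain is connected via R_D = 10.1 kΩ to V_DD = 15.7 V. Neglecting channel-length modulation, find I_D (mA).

V_GS = V_G = 1.87 V, so V_ov = 1.87 − 0.85 = 1.02 V.
Assume saturation: I_D = ½ k_n V_ov² = 0.5 × 8 × 1.02² = 4.16 mA, giving V_DS = V_DD − I_D R_D = 15.7 − 4.16 × 10.1 = -26.3 V.
But -26.3 V < V_ov = 1.02 V, so the device is actually in triode.
In triode I_D = k_n[V_ov V_DS − ½ V_DS²] and I_D = (V_DD − V_DS)/R_D. Equating: 40.4 V_DS² − 83.42 V_DS + 15.7 = 0, giving V_DS = 0.209 V (the root below V_ov).
I_D = (15.7 − 0.209) / 10.1 = 1.53 mA.

I_D = 1.53 mA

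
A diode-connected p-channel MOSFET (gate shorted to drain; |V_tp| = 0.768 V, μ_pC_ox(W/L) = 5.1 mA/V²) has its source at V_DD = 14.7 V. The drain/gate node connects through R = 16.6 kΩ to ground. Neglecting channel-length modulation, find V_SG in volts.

V_SG = 1.33 V

With gate tied to drain, V_SG = V_SD ≥ V_SG − |V_tp|, so the device is in saturation.
KCL at the drain: ½ k_p (V_SG − |V_tp|)² = (V_DD − V_SG)/R.
Let x = V_SG − 0.768. Then 42.3 x² + x − 13.93 = 0, giving x = 0.562 V (positive root), so V_SG = 1.33 V.
I_D = (V_DD − V_SG)/R = (14.7 − 1.33) / 16.6 = 0.805 mA.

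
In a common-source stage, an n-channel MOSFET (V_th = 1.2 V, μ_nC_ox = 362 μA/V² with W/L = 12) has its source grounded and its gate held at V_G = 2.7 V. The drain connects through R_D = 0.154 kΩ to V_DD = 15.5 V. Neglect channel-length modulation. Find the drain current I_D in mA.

V_GS = V_G = 2.7 V, so V_ov = 2.7 − 1.2 = 1.5 V.
k_n = μ_nC_ox · (W/L) = 4.344 mA/V².
Assume saturation: I_D = ½ k_n V_ov² = 0.5 × 4.344 × 1.5² = 4.89 mA, giving V_DS = V_DD − I_D R_D = 15.5 − 4.89 × 0.154 = 14.7 V.
V_DS = 14.7 V ≥ V_ov = 1.5 V, confirming saturation.

I_D = 4.89 mA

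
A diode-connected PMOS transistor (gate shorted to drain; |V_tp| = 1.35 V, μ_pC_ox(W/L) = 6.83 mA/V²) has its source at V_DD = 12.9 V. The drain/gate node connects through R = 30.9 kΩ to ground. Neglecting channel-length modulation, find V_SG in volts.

With gate tied to drain, V_SG = V_SD ≥ V_SG − |V_tp|, so the device is in saturation.
KCL at the drain: ½ k_p (V_SG − |V_tp|)² = (V_DD − V_SG)/R.
Let x = V_SG − 1.35. Then 106 x² + x − 11.55 = 0, giving x = 0.326 V (positive root), so V_SG = 1.68 V.
I_D = (V_DD − V_SG)/R = (12.9 − 1.68) / 30.9 = 0.363 mA.

V_SG = 1.68 V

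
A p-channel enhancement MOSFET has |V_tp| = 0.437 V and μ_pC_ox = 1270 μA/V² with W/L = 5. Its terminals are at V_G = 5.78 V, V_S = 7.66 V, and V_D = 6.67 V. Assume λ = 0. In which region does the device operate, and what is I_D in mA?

Triode; I_D = 5.96 mA

V_SG = V_S − V_G = 7.66 − 5.78 = 1.88 V; V_SD = V_S − V_D = 7.66 − 6.67 = 0.99 V.
k_p = μ_pC_ox · (W/L) = 6.35 mA/V².
V_ov = V_SG − |V_tp| = 1.88 − 0.437 = 1.44 V.
Since V_SD = 0.99 V < V_ov = 1.44 V, the device is in the triode region.
I_D = k_p [V_ov · V_SD − ½ V_SD²] = 6.35 × [1.44 × 0.99 − 0.5 × 0.99²] = 5.96 mA.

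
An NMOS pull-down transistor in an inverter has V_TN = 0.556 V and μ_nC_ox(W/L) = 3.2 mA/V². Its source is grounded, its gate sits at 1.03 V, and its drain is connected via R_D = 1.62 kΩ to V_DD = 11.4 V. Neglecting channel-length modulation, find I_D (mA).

V_GS = V_G = 1.03 V, so V_ov = 1.03 − 0.556 = 0.474 V.
Assume saturation: I_D = ½ k_n V_ov² = 0.5 × 3.2 × 0.474² = 0.359 mA, giving V_DS = V_DD − I_D R_D = 11.4 − 0.359 × 1.62 = 10.8 V.
V_DS = 10.8 V ≥ V_ov = 0.474 V, confirming saturation.

I_D = 0.359 mA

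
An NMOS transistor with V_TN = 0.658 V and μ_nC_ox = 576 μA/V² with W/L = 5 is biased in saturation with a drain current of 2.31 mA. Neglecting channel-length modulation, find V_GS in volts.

k_n = μ_nC_ox · (W/L) = 2.88 mA/V².
In saturation I_D = ½ k_n (V_GS − V_TN)², so V_GS − V_TN = √(2 I_D / k_n) = √(2 × 2.31 / 2.88) = 1.27 V.
V_GS = 0.658 + 1.27 = 1.92 V.

V_GS = 1.92 V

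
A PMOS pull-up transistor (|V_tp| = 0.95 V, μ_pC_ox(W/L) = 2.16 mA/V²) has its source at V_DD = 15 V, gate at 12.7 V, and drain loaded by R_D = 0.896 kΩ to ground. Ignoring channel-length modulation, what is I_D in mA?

V_SG = V_DD − V_G = 15 − 12.7 = 2.3 V, so V_ov = 2.3 − 0.95 = 1.35 V.
Assume saturation: I_D = ½ k_p V_ov² = 0.5 × 2.16 × 1.35² = 1.97 mA, giving V_SD = V_DD − I_D R_D = 15 − 1.97 × 0.896 = 13.2 V.
V_SD = 13.2 V ≥ V_ov = 1.35 V, confirming saturation.

I_D = 1.97 mA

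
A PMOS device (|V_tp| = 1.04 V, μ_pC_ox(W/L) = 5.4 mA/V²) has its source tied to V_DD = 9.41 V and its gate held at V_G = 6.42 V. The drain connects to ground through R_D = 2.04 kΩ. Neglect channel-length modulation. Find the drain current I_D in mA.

V_SG = V_DD − V_G = 9.41 − 6.42 = 2.99 V, so V_ov = 2.99 − 1.04 = 1.95 V.
Assume saturation: I_D = ½ k_p V_ov² = 0.5 × 5.4 × 1.95² = 10.3 mA, giving V_SD = V_DD − I_D R_D = 9.41 − 10.3 × 2.04 = -11.5 V.
But -11.5 V < V_ov = 1.95 V, so the device is actually in triode.
In triode I_D = k_p[V_ov V_SD − ½ V_SD²] and I_D = (V_DD − V_SD)/R_D. Equating: 5.51 V_SD² − 22.48 V_SD + 9.41 = 0, giving V_SD = 0.474 V (the root below V_ov).
I_D = (9.41 − 0.474) / 2.04 = 4.38 mA.

I_D = 4.38 mA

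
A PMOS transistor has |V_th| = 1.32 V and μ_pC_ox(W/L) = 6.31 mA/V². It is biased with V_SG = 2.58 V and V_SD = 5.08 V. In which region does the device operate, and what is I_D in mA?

Saturation; I_D = 5.01 mA

V_ov = V_SG − |V_th| = 2.58 − 1.32 = 1.26 V.
Since V_SD = 5.08 V ≥ V_ov = 1.26 V, the device is in saturation.
I_D = ½ k_p V_ov² = 0.5 × 6.31 × 1.26² = 5.01 mA.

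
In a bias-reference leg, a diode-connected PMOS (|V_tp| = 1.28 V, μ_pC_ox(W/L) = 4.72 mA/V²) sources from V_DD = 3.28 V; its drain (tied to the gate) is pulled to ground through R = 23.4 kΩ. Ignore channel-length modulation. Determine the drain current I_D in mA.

With gate tied to drain, V_SG = V_SD ≥ V_SG − |V_tp|, so the device is in saturation.
KCL at the drain: ½ k_p (V_SG − |V_tp|)² = (V_DD − V_SG)/R.
Let x = V_SG − 1.28. Then 55.2 x² + x − 2 = 0, giving x = 0.181 V (positive root), so V_SG = 1.46 V.
I_D = (V_DD − V_SG)/R = (3.28 − 1.46) / 23.4 = 0.0777 mA.

I_D = 0.0777 mA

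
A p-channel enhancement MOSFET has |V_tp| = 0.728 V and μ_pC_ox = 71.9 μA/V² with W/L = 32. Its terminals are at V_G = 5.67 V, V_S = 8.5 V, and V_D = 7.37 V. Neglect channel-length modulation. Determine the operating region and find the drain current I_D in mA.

Triode; I_D = 4.00 mA

V_SG = V_S − V_G = 8.5 − 5.67 = 2.83 V; V_SD = V_S − V_D = 8.5 − 7.37 = 1.13 V.
k_p = μ_pC_ox · (W/L) = 2.301 mA/V².
V_ov = V_SG − |V_tp| = 2.83 − 0.728 = 2.1 V.
Since V_SD = 1.13 V < V_ov = 2.1 V, the device is in the triode region.
I_D = k_p [V_ov · V_SD − ½ V_SD²] = 2.301 × [2.1 × 1.13 − 0.5 × 1.13²] = 4 mA.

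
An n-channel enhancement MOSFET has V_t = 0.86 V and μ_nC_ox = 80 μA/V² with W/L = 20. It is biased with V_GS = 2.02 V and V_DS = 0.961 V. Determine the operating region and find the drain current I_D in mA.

Triode; I_D = 1.04 mA

k_n = μ_nC_ox · (W/L) = 1.6 mA/V².
V_ov = V_GS − V_t = 2.02 − 0.86 = 1.16 V.
Since V_DS = 0.961 V < V_ov = 1.16 V, the device is in the triode region.
I_D = k_n [V_ov · V_DS − ½ V_DS²] = 1.6 × [1.16 × 0.961 − 0.5 × 0.961²] = 1.04 mA.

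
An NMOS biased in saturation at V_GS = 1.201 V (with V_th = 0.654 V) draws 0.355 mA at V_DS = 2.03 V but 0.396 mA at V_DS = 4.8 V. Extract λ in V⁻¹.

With V_GS fixed, I_D ∝ (1 + λ V_DS) in saturation, so I_D2/I_D1 = (1 + λ V_DS2)/(1 + λ V_DS1).
0.396/0.355 = 1.115 = (1 + 4.8 λ)/(1 + 2.03 λ).
Solving: λ (I_D1 V_DS2 − I_D2 V_DS1) = I_D2 − I_D1, so λ = (0.396 − 0.355) / (0.355 × 4.8 − 0.396 × 2.03) = 0.041 / 0.9 = 0.0455 V⁻¹.

λ = 0.0455 V⁻¹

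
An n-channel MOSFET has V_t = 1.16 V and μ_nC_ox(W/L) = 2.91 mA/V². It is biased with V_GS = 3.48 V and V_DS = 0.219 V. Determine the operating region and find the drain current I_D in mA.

Triode; I_D = 1.41 mA

V_ov = V_GS − V_t = 3.48 − 1.16 = 2.32 V.
Since V_DS = 0.219 V < V_ov = 2.32 V, the device is in the triode region.
I_D = k_n [V_ov · V_DS − ½ V_DS²] = 2.91 × [2.32 × 0.219 − 0.5 × 0.219²] = 1.41 mA.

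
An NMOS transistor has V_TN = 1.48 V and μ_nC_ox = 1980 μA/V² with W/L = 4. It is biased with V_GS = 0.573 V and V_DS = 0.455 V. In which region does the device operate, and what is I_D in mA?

V_GS = 0.573 V < V_TN = 1.48 V, so the transistor is in cutoff.

Cutoff; I_D = 0 mA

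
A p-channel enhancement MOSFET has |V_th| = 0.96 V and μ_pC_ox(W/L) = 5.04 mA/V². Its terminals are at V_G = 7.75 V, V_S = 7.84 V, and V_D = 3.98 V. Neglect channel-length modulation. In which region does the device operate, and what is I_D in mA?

V_SG = V_S − V_G = 7.84 − 7.75 = 0.09 V; V_SD = V_S − V_D = 7.84 − 3.98 = 3.86 V.
V_SG = 0.09 V < |V_th| = 0.96 V, so the transistor is in cutoff.

Cutoff; I_D = 0 mA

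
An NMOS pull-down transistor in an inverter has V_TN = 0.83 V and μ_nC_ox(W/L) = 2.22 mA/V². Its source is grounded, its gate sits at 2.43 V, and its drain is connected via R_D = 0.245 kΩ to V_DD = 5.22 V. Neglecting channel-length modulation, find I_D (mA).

V_GS = V_G = 2.43 V, so V_ov = 2.43 − 0.83 = 1.6 V.
Assume saturation: I_D = ½ k_n V_ov² = 0.5 × 2.22 × 1.6² = 2.84 mA, giving V_DS = V_DD − I_D R_D = 5.22 − 2.84 × 0.245 = 4.52 V.
V_DS = 4.52 V ≥ V_ov = 1.6 V, confirming saturation.

I_D = 2.84 mA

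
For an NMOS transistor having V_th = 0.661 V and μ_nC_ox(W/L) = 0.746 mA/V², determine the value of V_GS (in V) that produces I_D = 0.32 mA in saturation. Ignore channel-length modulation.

V_GS = 1.59 V

In saturation I_D = ½ k_n (V_GS − V_th)², so V_GS − V_th = √(2 I_D / k_n) = √(2 × 0.32 / 0.746) = 0.926 V.
V_GS = 0.661 + 0.926 = 1.59 V.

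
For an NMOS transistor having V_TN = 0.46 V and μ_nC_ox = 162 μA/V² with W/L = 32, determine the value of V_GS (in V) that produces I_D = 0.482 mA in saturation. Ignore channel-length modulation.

k_n = μ_nC_ox · (W/L) = 5.184 mA/V².
In saturation I_D = ½ k_n (V_GS − V_TN)², so V_GS − V_TN = √(2 I_D / k_n) = √(2 × 0.482 / 5.184) = 0.431 V.
V_GS = 0.46 + 0.431 = 0.891 V.

V_GS = 0.891 V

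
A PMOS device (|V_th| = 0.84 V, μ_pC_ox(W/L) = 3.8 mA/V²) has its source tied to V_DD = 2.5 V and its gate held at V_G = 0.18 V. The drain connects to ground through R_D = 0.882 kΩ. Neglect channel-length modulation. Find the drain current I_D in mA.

V_SG = V_DD − V_G = 2.5 − 0.18 = 2.32 V, so V_ov = 2.32 − 0.84 = 1.48 V.
Assume saturation: I_D = ½ k_p V_ov² = 0.5 × 3.8 × 1.48² = 4.16 mA, giving V_SD = V_DD − I_D R_D = 2.5 − 4.16 × 0.882 = -1.17 V.
But -1.17 V < V_ov = 1.48 V, so the device is actually in triode.
In triode I_D = k_p[V_ov V_SD − ½ V_SD²] and I_D = (V_DD − V_SD)/R_D. Equating: 1.68 V_SD² − 5.96 V_SD + 2.5 = 0, giving V_SD = 0.486 V (the root below V_ov).
I_D = (2.5 − 0.486) / 0.882 = 2.28 mA.

I_D = 2.28 mA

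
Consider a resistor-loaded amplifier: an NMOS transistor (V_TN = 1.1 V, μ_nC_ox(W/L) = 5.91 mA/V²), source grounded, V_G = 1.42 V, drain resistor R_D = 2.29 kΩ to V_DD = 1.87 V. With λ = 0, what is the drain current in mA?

I_D = 0.303 mA

V_GS = V_G = 1.42 V, so V_ov = 1.42 − 1.1 = 0.32 V.
Assume saturation: I_D = ½ k_n V_ov² = 0.5 × 5.91 × 0.32² = 0.303 mA, giving V_DS = V_DD − I_D R_D = 1.87 − 0.303 × 2.29 = 1.18 V.
V_DS = 1.18 V ≥ V_ov = 0.32 V, confirming saturation.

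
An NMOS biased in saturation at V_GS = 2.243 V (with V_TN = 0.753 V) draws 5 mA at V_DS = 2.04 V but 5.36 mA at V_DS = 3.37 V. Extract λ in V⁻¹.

With V_GS fixed, I_D ∝ (1 + λ V_DS) in saturation, so I_D2/I_D1 = (1 + λ V_DS2)/(1 + λ V_DS1).
5.36/5 = 1.072 = (1 + 3.37 λ)/(1 + 2.04 λ).
Solving: λ (I_D1 V_DS2 − I_D2 V_DS1) = I_D2 − I_D1, so λ = (5.36 − 5) / (5 × 3.37 − 5.36 × 2.04) = 0.36 / 5.92 = 0.0609 V⁻¹.

λ = 0.0609 V⁻¹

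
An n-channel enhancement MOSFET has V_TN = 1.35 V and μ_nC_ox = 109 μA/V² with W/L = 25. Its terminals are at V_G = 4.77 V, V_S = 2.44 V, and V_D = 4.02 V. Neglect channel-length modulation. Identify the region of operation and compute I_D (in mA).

Saturation; I_D = 1.31 mA

V_GS = V_G − V_S = 4.77 − 2.44 = 2.33 V; V_DS = V_D − V_S = 4.02 − 2.44 = 1.58 V.
k_n = μ_nC_ox · (W/L) = 2.725 mA/V².
V_ov = V_GS − V_TN = 2.33 − 1.35 = 0.98 V.
Since V_DS = 1.58 V ≥ V_ov = 0.98 V, the device is in saturation.
I_D = ½ k_n V_ov² = 0.5 × 2.725 × 0.98² = 1.31 mA.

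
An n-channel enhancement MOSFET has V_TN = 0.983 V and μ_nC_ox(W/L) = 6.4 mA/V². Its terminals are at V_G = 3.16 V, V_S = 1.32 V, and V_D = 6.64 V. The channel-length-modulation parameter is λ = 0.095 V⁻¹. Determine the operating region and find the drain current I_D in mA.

V_GS = V_G − V_S = 3.16 − 1.32 = 1.84 V; V_DS = V_D − V_S = 6.64 − 1.32 = 5.32 V.
V_ov = V_GS − V_TN = 1.84 − 0.983 = 0.857 V.
Since V_DS = 5.32 V ≥ V_ov = 0.857 V, the device is in saturation.
I_D = ½ k_n V_ov² (1 + λ V_DS) = 0.5 × 6.4 × 0.857² × (1 + 0.095 × 5.32) = 3.54 mA.

Saturation; I_D = 3.54 mA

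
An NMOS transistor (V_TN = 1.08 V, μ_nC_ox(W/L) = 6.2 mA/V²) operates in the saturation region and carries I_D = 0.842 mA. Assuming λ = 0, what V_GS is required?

V_GS = 1.60 V

In saturation I_D = ½ k_n (V_GS − V_TN)², so V_GS − V_TN = √(2 I_D / k_n) = √(2 × 0.842 / 6.2) = 0.521 V.
V_GS = 1.08 + 0.521 = 1.6 V.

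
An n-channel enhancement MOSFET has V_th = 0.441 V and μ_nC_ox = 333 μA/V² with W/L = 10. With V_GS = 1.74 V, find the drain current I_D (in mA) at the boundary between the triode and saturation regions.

I_D = 2.81 mA

At the boundary V_DS = V_ov = V_GS − V_th = 1.74 − 0.441 = 1.3 V.
k_n = μ_nC_ox · (W/L) = 3.33 mA/V².
I_D = ½ k_n V_ov² = 0.5 × 3.33 × 1.3² = 2.81 mA.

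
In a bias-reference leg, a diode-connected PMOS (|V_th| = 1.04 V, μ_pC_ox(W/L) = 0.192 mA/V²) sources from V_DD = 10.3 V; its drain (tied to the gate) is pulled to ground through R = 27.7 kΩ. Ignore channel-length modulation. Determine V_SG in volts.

V_SG = 2.73 V

With gate tied to drain, V_SG = V_SD ≥ V_SG − |V_th|, so the device is in saturation.
KCL at the drain: ½ k_p (V_SG − |V_th|)² = (V_DD − V_SG)/R.
Let x = V_SG − 1.04. Then 2.66 x² + x − 9.26 = 0, giving x = 1.69 V (positive root), so V_SG = 2.73 V.
I_D = (V_DD − V_SG)/R = (10.3 − 2.73) / 27.7 = 0.273 mA.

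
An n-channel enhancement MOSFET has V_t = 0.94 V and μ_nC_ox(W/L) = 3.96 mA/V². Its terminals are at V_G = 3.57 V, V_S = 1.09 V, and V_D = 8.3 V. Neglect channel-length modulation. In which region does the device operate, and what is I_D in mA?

Saturation; I_D = 4.70 mA

V_GS = V_G − V_S = 3.57 − 1.09 = 2.48 V; V_DS = V_D − V_S = 8.3 − 1.09 = 7.21 V.
V_ov = V_GS − V_t = 2.48 − 0.94 = 1.54 V.
Since V_DS = 7.21 V ≥ V_ov = 1.54 V, the device is in saturation.
I_D = ½ k_n V_ov² = 0.5 × 3.96 × 1.54² = 4.7 mA.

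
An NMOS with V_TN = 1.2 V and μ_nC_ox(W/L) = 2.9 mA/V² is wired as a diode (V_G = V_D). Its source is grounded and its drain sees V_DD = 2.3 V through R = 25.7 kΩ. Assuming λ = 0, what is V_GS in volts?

V_GS = 1.36 V

With gate tied to drain, V_GS = V_DS ≥ V_GS − V_TN, so the device is in saturation.
KCL at the drain: ½ k_n (V_GS − V_TN)² = (V_DD − V_GS)/R.
Let x = V_GS − 1.2. Then 37.3 x² + x − 1.1 = 0, giving x = 0.159 V (positive root), so V_GS = 1.36 V.
I_D = (V_DD − V_GS)/R = (2.3 − 1.36) / 25.7 = 0.0366 mA.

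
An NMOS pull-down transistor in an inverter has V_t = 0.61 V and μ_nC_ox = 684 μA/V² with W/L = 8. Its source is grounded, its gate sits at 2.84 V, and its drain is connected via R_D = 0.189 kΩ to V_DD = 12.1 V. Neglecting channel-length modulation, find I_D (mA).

V_GS = V_G = 2.84 V, so V_ov = 2.84 − 0.61 = 2.23 V.
k_n = μ_nC_ox · (W/L) = 5.472 mA/V².
Assume saturation: I_D = ½ k_n V_ov² = 0.5 × 5.472 × 2.23² = 13.6 mA, giving V_DS = V_DD − I_D R_D = 12.1 − 13.6 × 0.189 = 9.53 V.
V_DS = 9.53 V ≥ V_ov = 2.23 V, confirming saturation.

I_D = 13.6 mA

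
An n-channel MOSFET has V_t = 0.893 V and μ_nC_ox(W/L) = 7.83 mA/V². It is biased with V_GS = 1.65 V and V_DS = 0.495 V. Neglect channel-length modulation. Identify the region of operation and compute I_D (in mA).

Triode; I_D = 1.97 mA

V_ov = V_GS − V_t = 1.65 − 0.893 = 0.757 V.
Since V_DS = 0.495 V < V_ov = 0.757 V, the device is in the triode region.
I_D = k_n [V_ov · V_DS − ½ V_DS²] = 7.83 × [0.757 × 0.495 − 0.5 × 0.495²] = 1.97 mA.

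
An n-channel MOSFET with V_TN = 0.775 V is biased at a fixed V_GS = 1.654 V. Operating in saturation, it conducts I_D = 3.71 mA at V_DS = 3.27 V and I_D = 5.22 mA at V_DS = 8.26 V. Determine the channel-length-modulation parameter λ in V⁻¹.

With V_GS fixed, I_D ∝ (1 + λ V_DS) in saturation, so I_D2/I_D1 = (1 + λ V_DS2)/(1 + λ V_DS1).
5.22/3.71 = 1.407 = (1 + 8.26 λ)/(1 + 3.27 λ).
Solving: λ (I_D1 V_DS2 − I_D2 V_DS1) = I_D2 − I_D1, so λ = (5.22 − 3.71) / (3.71 × 8.26 − 5.22 × 3.27) = 1.51 / 13.6 = 0.111 V⁻¹.

λ = 0.111 V⁻¹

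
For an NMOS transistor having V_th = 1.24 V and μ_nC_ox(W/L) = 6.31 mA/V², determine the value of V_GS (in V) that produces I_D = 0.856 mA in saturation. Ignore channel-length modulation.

In saturation I_D = ½ k_n (V_GS − V_th)², so V_GS − V_th = √(2 I_D / k_n) = √(2 × 0.856 / 6.31) = 0.521 V.
V_GS = 1.24 + 0.521 = 1.76 V.

V_GS = 1.76 V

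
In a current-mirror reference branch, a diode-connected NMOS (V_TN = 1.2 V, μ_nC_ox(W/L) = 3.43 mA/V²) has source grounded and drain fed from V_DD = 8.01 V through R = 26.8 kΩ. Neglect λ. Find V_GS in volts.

With gate tied to drain, V_GS = V_DS ≥ V_GS − V_TN, so the device is in saturation.
KCL at the drain: ½ k_n (V_GS − V_TN)² = (V_DD − V_GS)/R.
Let x = V_GS − 1.2. Then 46 x² + x − 6.81 = 0, giving x = 0.374 V (positive root), so V_GS = 1.57 V.
I_D = (V_DD − V_GS)/R = (8.01 − 1.57) / 26.8 = 0.24 mA.

V_GS = 1.57 V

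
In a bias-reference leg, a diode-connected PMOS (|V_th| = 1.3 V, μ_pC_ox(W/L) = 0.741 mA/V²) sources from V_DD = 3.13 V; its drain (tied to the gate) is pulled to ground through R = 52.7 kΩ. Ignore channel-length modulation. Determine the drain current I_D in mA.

I_D = 0.0294 mA

With gate tied to drain, V_SG = V_SD ≥ V_SG − |V_th|, so the device is in saturation.
KCL at the drain: ½ k_p (V_SG − |V_th|)² = (V_DD − V_SG)/R.
Let x = V_SG − 1.3. Then 19.5 x² + x − 1.83 = 0, giving x = 0.282 V (positive root), so V_SG = 1.58 V.
I_D = (V_DD − V_SG)/R = (3.13 − 1.58) / 52.7 = 0.0294 mA.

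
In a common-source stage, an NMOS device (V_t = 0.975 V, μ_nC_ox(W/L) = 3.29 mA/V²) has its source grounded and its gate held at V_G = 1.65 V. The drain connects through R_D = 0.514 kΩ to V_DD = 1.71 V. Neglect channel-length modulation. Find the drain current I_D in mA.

V_GS = V_G = 1.65 V, so V_ov = 1.65 − 0.975 = 0.675 V.
Assume saturation: I_D = ½ k_n V_ov² = 0.5 × 3.29 × 0.675² = 0.75 mA, giving V_DS = V_DD − I_D R_D = 1.71 − 0.75 × 0.514 = 1.32 V.
V_DS = 1.32 V ≥ V_ov = 0.675 V, confirming saturation.

I_D = 0.750 mA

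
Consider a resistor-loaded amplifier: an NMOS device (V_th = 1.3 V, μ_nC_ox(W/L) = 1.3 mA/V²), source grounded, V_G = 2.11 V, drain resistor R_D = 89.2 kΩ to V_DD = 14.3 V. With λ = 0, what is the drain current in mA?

I_D = 0.158 mA

V_GS = V_G = 2.11 V, so V_ov = 2.11 − 1.3 = 0.81 V.
Assume saturation: I_D = ½ k_n V_ov² = 0.5 × 1.3 × 0.81² = 0.426 mA, giving V_DS = V_DD − I_D R_D = 14.3 − 0.426 × 89.2 = -23.7 V.
But -23.7 V < V_ov = 0.81 V, so the device is actually in triode.
In triode I_D = k_n[V_ov V_DS − ½ V_DS²] and I_D = (V_DD − V_DS)/R_D. Equating: 58 V_DS² − 94.93 V_DS + 14.3 = 0, giving V_DS = 0.168 V (the root below V_ov).
I_D = (14.3 − 0.168) / 89.2 = 0.158 mA.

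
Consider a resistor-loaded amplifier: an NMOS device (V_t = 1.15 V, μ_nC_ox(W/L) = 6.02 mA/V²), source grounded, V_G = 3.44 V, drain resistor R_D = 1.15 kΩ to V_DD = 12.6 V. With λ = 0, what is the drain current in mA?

V_GS = V_G = 3.44 V, so V_ov = 3.44 − 1.15 = 2.29 V.
Assume saturation: I_D = ½ k_n V_ov² = 0.5 × 6.02 × 2.29² = 15.8 mA, giving V_DS = V_DD − I_D R_D = 12.6 − 15.8 × 1.15 = -5.55 V.
But -5.55 V < V_ov = 2.29 V, so the device is actually in triode.
In triode I_D = k_n[V_ov V_DS − ½ V_DS²] and I_D = (V_DD − V_DS)/R_D. Equating: 3.46 V_DS² − 16.85 V_DS + 12.6 = 0, giving V_DS = 0.922 V (the root below V_ov).
I_D = (12.6 − 0.922) / 1.15 = 10.2 mA.

I_D = 10.2 mA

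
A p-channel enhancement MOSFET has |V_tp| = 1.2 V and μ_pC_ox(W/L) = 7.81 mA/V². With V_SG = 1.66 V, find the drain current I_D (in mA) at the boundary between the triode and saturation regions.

At the boundary V_SD = V_ov = V_SG − |V_tp| = 1.66 − 1.2 = 0.46 V.
I_D = ½ k_p V_ov² = 0.5 × 7.81 × 0.46² = 0.826 mA.

I_D = 0.826 mA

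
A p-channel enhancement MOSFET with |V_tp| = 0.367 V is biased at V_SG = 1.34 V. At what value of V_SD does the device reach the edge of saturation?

The boundary between triode and saturation is V_SD = V_SG − |V_tp| = V_ov.
V_ov = 1.34 − 0.367 = 0.973 V.

V_SD,sat = 0.973 V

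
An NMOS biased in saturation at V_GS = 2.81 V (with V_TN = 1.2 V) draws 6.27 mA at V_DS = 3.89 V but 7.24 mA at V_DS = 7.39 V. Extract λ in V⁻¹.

With V_GS fixed, I_D ∝ (1 + λ V_DS) in saturation, so I_D2/I_D1 = (1 + λ V_DS2)/(1 + λ V_DS1).
7.24/6.27 = 1.155 = (1 + 7.39 λ)/(1 + 3.89 λ).
Solving: λ (I_D1 V_DS2 − I_D2 V_DS1) = I_D2 − I_D1, so λ = (7.24 − 6.27) / (6.27 × 7.39 − 7.24 × 3.89) = 0.97 / 18.2 = 0.0534 V⁻¹.

λ = 0.0534 V⁻¹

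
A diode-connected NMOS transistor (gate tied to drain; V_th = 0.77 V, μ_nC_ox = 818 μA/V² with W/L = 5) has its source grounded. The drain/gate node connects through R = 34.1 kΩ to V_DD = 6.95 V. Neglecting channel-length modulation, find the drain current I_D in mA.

With gate tied to drain, V_GS = V_DS ≥ V_GS − V_th, so the device is in saturation.
k_n = μ_nC_ox · (W/L) = 4.09 mA/V².
KCL at the drain: ½ k_n (V_GS − V_th)² = (V_DD − V_GS)/R.
Let x = V_GS − 0.77. Then 69.7 x² + x − 6.18 = 0, giving x = 0.291 V (positive root), so V_GS = 1.06 V.
I_D = (V_DD − V_GS)/R = (6.95 − 1.06) / 34.1 = 0.173 mA.

I_D = 0.173 mA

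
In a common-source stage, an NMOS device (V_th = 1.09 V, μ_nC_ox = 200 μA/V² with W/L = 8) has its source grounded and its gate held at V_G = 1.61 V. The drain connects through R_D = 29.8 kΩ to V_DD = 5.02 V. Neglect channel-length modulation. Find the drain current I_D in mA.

I_D = 0.160 mA

V_GS = V_G = 1.61 V, so V_ov = 1.61 − 1.09 = 0.52 V.
k_n = μ_nC_ox · (W/L) = 1.6 mA/V².
Assume saturation: I_D = ½ k_n V_ov² = 0.5 × 1.6 × 0.52² = 0.216 mA, giving V_DS = V_DD − I_D R_D = 5.02 − 0.216 × 29.8 = -1.43 V.
But -1.43 V < V_ov = 0.52 V, so the device is actually in triode.
In triode I_D = k_n[V_ov V_DS − ½ V_DS²] and I_D = (V_DD − V_DS)/R_D. Equating: 23.8 V_DS² − 25.79 V_DS + 5.02 = 0, giving V_DS = 0.254 V (the root below V_ov).
I_D = (5.02 − 0.254) / 29.8 = 0.16 mA.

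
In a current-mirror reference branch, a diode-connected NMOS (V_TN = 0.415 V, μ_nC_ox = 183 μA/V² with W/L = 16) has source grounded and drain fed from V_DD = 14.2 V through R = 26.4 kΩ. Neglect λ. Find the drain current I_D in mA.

With gate tied to drain, V_GS = V_DS ≥ V_GS − V_TN, so the device is in saturation.
k_n = μ_nC_ox · (W/L) = 2.928 mA/V².
KCL at the drain: ½ k_n (V_GS − V_TN)² = (V_DD − V_GS)/R.
Let x = V_GS − 0.415. Then 38.6 x² + x − 13.79 = 0, giving x = 0.584 V (positive root), so V_GS = 0.999 V.
I_D = (V_DD − V_GS)/R = (14.2 − 0.999) / 26.4 = 0.5 mA.

I_D = 0.500 mA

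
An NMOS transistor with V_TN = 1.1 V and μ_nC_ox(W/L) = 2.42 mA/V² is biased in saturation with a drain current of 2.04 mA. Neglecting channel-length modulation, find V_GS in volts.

In saturation I_D = ½ k_n (V_GS − V_TN)², so V_GS − V_TN = √(2 I_D / k_n) = √(2 × 2.04 / 2.42) = 1.3 V.
V_GS = 1.1 + 1.3 = 2.4 V.

V_GS = 2.40 V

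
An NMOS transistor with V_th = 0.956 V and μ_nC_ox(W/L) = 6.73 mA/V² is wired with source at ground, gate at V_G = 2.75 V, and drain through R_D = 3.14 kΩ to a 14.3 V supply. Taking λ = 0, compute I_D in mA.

I_D = 4.42 mA

V_GS = V_G = 2.75 V, so V_ov = 2.75 − 0.956 = 1.79 V.
Assume saturation: I_D = ½ k_n V_ov² = 0.5 × 6.73 × 1.79² = 10.8 mA, giving V_DS = V_DD − I_D R_D = 14.3 − 10.8 × 3.14 = -19.7 V.
But -19.7 V < V_ov = 1.79 V, so the device is actually in triode.
In triode I_D = k_n[V_ov V_DS − ½ V_DS²] and I_D = (V_DD − V_DS)/R_D. Equating: 10.6 V_DS² − 38.91 V_DS + 14.3 = 0, giving V_DS = 0.414 V (the root below V_ov).
I_D = (14.3 − 0.414) / 3.14 = 4.42 mA.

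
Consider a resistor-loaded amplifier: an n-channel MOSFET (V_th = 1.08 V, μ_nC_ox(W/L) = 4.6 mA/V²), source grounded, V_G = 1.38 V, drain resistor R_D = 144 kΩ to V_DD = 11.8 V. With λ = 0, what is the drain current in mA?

I_D = 0.0815 mA

V_GS = V_G = 1.38 V, so V_ov = 1.38 − 1.08 = 0.3 V.
Assume saturation: I_D = ½ k_n V_ov² = 0.5 × 4.6 × 0.3² = 0.207 mA, giving V_DS = V_DD − I_D R_D = 11.8 − 0.207 × 144 = -18 V.
But -18 V < V_ov = 0.3 V, so the device is actually in triode.
In triode I_D = k_n[V_ov V_DS − ½ V_DS²] and I_D = (V_DD − V_DS)/R_D. Equating: 331 V_DS² − 199.7 V_DS + 11.8 = 0, giving V_DS = 0.0664 V (the root below V_ov).
I_D = (11.8 − 0.0664) / 144 = 0.0815 mA.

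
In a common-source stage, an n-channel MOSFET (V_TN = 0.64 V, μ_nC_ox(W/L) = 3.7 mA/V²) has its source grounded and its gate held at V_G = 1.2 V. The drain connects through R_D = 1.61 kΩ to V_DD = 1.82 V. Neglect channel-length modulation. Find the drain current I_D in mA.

V_GS = V_G = 1.2 V, so V_ov = 1.2 − 0.64 = 0.56 V.
Assume saturation: I_D = ½ k_n V_ov² = 0.5 × 3.7 × 0.56² = 0.58 mA, giving V_DS = V_DD − I_D R_D = 1.82 − 0.58 × 1.61 = 0.886 V.
V_DS = 0.886 V ≥ V_ov = 0.56 V, confirming saturation.

I_D = 0.580 mA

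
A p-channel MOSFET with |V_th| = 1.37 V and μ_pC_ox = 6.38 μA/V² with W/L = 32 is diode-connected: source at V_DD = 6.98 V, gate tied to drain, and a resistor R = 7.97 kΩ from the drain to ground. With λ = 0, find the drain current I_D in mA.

With gate tied to drain, V_SG = V_SD ≥ V_SG − |V_th|, so the device is in saturation.
k_p = μ_pC_ox · (W/L) = 0.2042 mA/V².
KCL at the drain: ½ k_p (V_SG − |V_th|)² = (V_DD − V_SG)/R.
Let x = V_SG − 1.37. Then 0.814 x² + x − 5.61 = 0, giving x = 2.08 V (positive root), so V_SG = 3.45 V.
I_D = (V_DD − V_SG)/R = (6.98 − 3.45) / 7.97 = 0.443 mA.

I_D = 0.443 mA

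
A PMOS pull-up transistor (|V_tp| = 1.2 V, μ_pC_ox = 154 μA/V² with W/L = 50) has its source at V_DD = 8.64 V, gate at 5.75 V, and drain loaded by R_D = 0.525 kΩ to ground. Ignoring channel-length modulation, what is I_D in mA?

V_SG = V_DD − V_G = 8.64 − 5.75 = 2.89 V, so V_ov = 2.89 − 1.2 = 1.69 V.
k_p = μ_pC_ox · (W/L) = 7.7 mA/V².
Assume saturation: I_D = ½ k_p V_ov² = 0.5 × 7.7 × 1.69² = 11 mA, giving V_SD = V_DD − I_D R_D = 8.64 − 11 × 0.525 = 2.87 V.
V_SD = 2.87 V ≥ V_ov = 1.69 V, confirming saturation.

I_D = 11.0 mA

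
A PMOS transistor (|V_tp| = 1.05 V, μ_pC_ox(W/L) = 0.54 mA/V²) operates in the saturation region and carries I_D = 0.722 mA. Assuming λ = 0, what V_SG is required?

In saturation I_D = ½ k_p (V_SG − |V_tp|)², so V_SG − |V_tp| = √(2 I_D / k_p) = √(2 × 0.722 / 0.54) = 1.64 V.
V_SG = 1.05 + 1.64 = 2.69 V.

V_SG = 2.69 V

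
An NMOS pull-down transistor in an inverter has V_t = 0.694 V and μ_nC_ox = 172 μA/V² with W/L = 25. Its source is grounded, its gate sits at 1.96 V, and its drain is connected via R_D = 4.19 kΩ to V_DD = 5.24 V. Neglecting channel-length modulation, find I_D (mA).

I_D = 1.19 mA

V_GS = V_G = 1.96 V, so V_ov = 1.96 − 0.694 = 1.27 V.
k_n = μ_nC_ox · (W/L) = 4.3 mA/V².
Assume saturation: I_D = ½ k_n V_ov² = 0.5 × 4.3 × 1.27² = 3.45 mA, giving V_DS = V_DD − I_D R_D = 5.24 − 3.45 × 4.19 = -9.2 V.
But -9.2 V < V_ov = 1.27 V, so the device is actually in triode.
In triode I_D = k_n[V_ov V_DS − ½ V_DS²] and I_D = (V_DD − V_DS)/R_D. Equating: 9.01 V_DS² − 23.81 V_DS + 5.24 = 0, giving V_DS = 0.242 V (the root below V_ov).
I_D = (5.24 − 0.242) / 4.19 = 1.19 mA.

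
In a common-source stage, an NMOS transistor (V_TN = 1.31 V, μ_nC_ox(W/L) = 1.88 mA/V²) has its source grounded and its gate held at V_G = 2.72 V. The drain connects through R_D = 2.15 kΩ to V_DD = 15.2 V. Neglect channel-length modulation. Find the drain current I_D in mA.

V_GS = V_G = 2.72 V, so V_ov = 2.72 − 1.31 = 1.41 V.
Assume saturation: I_D = ½ k_n V_ov² = 0.5 × 1.88 × 1.41² = 1.87 mA, giving V_DS = V_DD − I_D R_D = 15.2 − 1.87 × 2.15 = 11.2 V.
V_DS = 11.2 V ≥ V_ov = 1.41 V, confirming saturation.

I_D = 1.87 mA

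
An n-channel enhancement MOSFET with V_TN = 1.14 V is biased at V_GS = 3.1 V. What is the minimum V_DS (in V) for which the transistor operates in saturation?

The boundary between triode and saturation is V_DS = V_GS − V_TN = V_ov.
V_ov = 3.1 − 1.14 = 1.96 V.

V_DS,sat = 1.96 V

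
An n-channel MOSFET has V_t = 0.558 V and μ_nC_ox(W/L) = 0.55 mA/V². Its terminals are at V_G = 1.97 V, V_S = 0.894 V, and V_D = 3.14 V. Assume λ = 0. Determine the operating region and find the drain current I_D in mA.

Saturation; I_D = 0.0738 mA

V_GS = V_G − V_S = 1.97 − 0.894 = 1.08 V; V_DS = V_D − V_S = 3.14 − 0.894 = 2.25 V.
V_ov = V_GS − V_t = 1.08 − 0.558 = 0.518 V.
Since V_DS = 2.25 V ≥ V_ov = 0.518 V, the device is in saturation.
I_D = ½ k_n V_ov² = 0.5 × 0.55 × 0.518² = 0.0738 mA.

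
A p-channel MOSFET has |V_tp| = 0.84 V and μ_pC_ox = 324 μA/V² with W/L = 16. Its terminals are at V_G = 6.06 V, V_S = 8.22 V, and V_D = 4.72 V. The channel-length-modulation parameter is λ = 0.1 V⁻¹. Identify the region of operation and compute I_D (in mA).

V_SG = V_S − V_G = 8.22 − 6.06 = 2.16 V; V_SD = V_S − V_D = 8.22 − 4.72 = 3.5 V.
k_p = μ_pC_ox · (W/L) = 5.184 mA/V².
V_ov = V_SG − |V_tp| = 2.16 − 0.84 = 1.32 V.
Since V_SD = 3.5 V ≥ V_ov = 1.32 V, the device is in saturation.
I_D = ½ k_p V_ov² (1 + λ V_SD) = 0.5 × 5.184 × 1.32² × (1 + 0.1 × 3.5) = 6.1 mA.

Saturation; I_D = 6.10 mA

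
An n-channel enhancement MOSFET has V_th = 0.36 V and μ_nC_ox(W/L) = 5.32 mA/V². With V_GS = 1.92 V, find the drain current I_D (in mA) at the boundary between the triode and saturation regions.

I_D = 6.47 mA

At the boundary V_DS = V_ov = V_GS − V_th = 1.92 − 0.36 = 1.56 V.
I_D = ½ k_n V_ov² = 0.5 × 5.32 × 1.56² = 6.47 mA.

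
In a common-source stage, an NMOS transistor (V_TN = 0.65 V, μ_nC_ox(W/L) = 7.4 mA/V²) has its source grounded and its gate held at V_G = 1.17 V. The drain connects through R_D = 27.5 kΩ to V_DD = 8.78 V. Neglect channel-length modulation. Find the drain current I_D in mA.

V_GS = V_G = 1.17 V, so V_ov = 1.17 − 0.65 = 0.52 V.
Assume saturation: I_D = ½ k_n V_ov² = 0.5 × 7.4 × 0.52² = 1 mA, giving V_DS = V_DD − I_D R_D = 8.78 − 1 × 27.5 = -18.7 V.
But -18.7 V < V_ov = 0.52 V, so the device is actually in triode.
In triode I_D = k_n[V_ov V_DS − ½ V_DS²] and I_D = (V_DD − V_DS)/R_D. Equating: 102 V_DS² − 106.8 V_DS + 8.78 = 0, giving V_DS = 0.0899 V (the root below V_ov).
I_D = (8.78 − 0.0899) / 27.5 = 0.316 mA.

I_D = 0.316 mA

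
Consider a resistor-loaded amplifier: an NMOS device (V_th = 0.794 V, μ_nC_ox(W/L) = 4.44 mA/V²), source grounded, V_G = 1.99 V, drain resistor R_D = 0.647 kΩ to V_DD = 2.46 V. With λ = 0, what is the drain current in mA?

V_GS = V_G = 1.99 V, so V_ov = 1.99 − 0.794 = 1.2 V.
Assume saturation: I_D = ½ k_n V_ov² = 0.5 × 4.44 × 1.2² = 3.18 mA, giving V_DS = V_DD − I_D R_D = 2.46 − 3.18 × 0.647 = 0.405 V.
But 0.405 V < V_ov = 1.2 V, so the device is actually in triode.
In triode I_D = k_n[V_ov V_DS − ½ V_DS²] and I_D = (V_DD − V_DS)/R_D. Equating: 1.44 V_DS² − 4.436 V_DS + 2.46 = 0, giving V_DS = 0.725 V (the root below V_ov).
I_D = (2.46 − 0.725) / 0.647 = 2.68 mA.

I_D = 2.68 mA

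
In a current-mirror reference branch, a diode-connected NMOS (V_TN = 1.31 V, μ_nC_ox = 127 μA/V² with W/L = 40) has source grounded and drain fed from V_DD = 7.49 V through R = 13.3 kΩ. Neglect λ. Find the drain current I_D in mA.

With gate tied to drain, V_GS = V_DS ≥ V_GS − V_TN, so the device is in saturation.
k_n = μ_nC_ox · (W/L) = 5.08 mA/V².
KCL at the drain: ½ k_n (V_GS − V_TN)² = (V_DD − V_GS)/R.
Let x = V_GS − 1.31. Then 33.8 x² + x − 6.18 = 0, giving x = 0.413 V (positive root), so V_GS = 1.72 V.
I_D = (V_DD − V_GS)/R = (7.49 − 1.72) / 13.3 = 0.434 mA.

I_D = 0.434 mA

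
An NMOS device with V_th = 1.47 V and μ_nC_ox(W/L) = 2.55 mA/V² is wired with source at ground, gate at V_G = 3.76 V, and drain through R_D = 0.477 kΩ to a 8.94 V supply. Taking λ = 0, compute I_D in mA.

I_D = 6.69 mA

V_GS = V_G = 3.76 V, so V_ov = 3.76 − 1.47 = 2.29 V.
Assume saturation: I_D = ½ k_n V_ov² = 0.5 × 2.55 × 2.29² = 6.69 mA, giving V_DS = V_DD − I_D R_D = 8.94 − 6.69 × 0.477 = 5.75 V.
V_DS = 5.75 V ≥ V_ov = 2.29 V, confirming saturation.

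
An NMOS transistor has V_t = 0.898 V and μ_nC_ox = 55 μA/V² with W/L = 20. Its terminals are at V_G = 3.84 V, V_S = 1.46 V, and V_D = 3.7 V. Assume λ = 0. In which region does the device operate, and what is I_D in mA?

V_GS = V_G − V_S = 3.84 − 1.46 = 2.38 V; V_DS = V_D − V_S = 3.7 − 1.46 = 2.24 V.
k_n = μ_nC_ox · (W/L) = 1.1 mA/V².
V_ov = V_GS − V_t = 2.38 − 0.898 = 1.48 V.
Since V_DS = 2.24 V ≥ V_ov = 1.48 V, the device is in saturation.
I_D = ½ k_n V_ov² = 0.5 × 1.1 × 1.48² = 1.21 mA.

Saturation; I_D = 1.21 mA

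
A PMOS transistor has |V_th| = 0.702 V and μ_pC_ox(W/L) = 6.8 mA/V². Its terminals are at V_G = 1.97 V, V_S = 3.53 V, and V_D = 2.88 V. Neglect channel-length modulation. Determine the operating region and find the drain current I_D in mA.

V_SG = V_S − V_G = 3.53 − 1.97 = 1.56 V; V_SD = V_S − V_D = 3.53 − 2.88 = 0.65 V.
V_ov = V_SG − |V_th| = 1.56 − 0.702 = 0.858 V.
Since V_SD = 0.65 V < V_ov = 0.858 V, the device is in the triode region.
I_D = k_p [V_ov · V_SD − ½ V_SD²] = 6.8 × [0.858 × 0.65 − 0.5 × 0.65²] = 2.36 mA.

Triode; I_D = 2.36 mA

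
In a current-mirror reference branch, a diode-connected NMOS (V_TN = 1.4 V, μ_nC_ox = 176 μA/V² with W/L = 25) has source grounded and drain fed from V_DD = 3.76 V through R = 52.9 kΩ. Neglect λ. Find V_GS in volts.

With gate tied to drain, V_GS = V_DS ≥ V_GS − V_TN, so the device is in saturation.
k_n = μ_nC_ox · (W/L) = 4.4 mA/V².
KCL at the drain: ½ k_n (V_GS − V_TN)² = (V_DD − V_GS)/R.
Let x = V_GS − 1.4. Then 116 x² + x − 2.36 = 0, giving x = 0.138 V (positive root), so V_GS = 1.54 V.
I_D = (V_DD − V_GS)/R = (3.76 − 1.54) / 52.9 = 0.042 mA.

V_GS = 1.54 V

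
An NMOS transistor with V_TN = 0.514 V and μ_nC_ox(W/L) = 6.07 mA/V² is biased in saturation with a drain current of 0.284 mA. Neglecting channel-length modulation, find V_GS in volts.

V_GS = 0.820 V

In saturation I_D = ½ k_n (V_GS − V_TN)², so V_GS − V_TN = √(2 I_D / k_n) = √(2 × 0.284 / 6.07) = 0.306 V.
V_GS = 0.514 + 0.306 = 0.82 V.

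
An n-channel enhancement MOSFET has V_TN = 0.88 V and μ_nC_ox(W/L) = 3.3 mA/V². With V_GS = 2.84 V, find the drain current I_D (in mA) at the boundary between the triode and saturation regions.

I_D = 6.34 mA

At the boundary V_DS = V_ov = V_GS − V_TN = 2.84 − 0.88 = 1.96 V.
I_D = ½ k_n V_ov² = 0.5 × 3.3 × 1.96² = 6.34 mA.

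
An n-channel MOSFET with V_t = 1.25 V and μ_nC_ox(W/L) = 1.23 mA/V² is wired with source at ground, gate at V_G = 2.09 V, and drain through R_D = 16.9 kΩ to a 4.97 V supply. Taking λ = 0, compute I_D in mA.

V_GS = V_G = 2.09 V, so V_ov = 2.09 − 1.25 = 0.84 V.
Assume saturation: I_D = ½ k_n V_ov² = 0.5 × 1.23 × 0.84² = 0.434 mA, giving V_DS = V_DD − I_D R_D = 4.97 − 0.434 × 16.9 = -2.36 V.
But -2.36 V < V_ov = 0.84 V, so the device is actually in triode.
In triode I_D = k_n[V_ov V_DS − ½ V_DS²] and I_D = (V_DD − V_DS)/R_D. Equating: 10.4 V_DS² − 18.46 V_DS + 4.97 = 0, giving V_DS = 0.331 V (the root below V_ov).
I_D = (4.97 − 0.331) / 16.9 = 0.275 mA.

I_D = 0.275 mA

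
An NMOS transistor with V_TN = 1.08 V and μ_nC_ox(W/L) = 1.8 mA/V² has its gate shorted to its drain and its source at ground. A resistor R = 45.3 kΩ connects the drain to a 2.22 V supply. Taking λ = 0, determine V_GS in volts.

V_GS = 1.24 V

With gate tied to drain, V_GS = V_DS ≥ V_GS − V_TN, so the device is in saturation.
KCL at the drain: ½ k_n (V_GS − V_TN)² = (V_DD − V_GS)/R.
Let x = V_GS − 1.08. Then 40.8 x² + x − 1.14 = 0, giving x = 0.155 V (positive root), so V_GS = 1.24 V.
I_D = (V_DD − V_GS)/R = (2.22 − 1.24) / 45.3 = 0.0217 mA.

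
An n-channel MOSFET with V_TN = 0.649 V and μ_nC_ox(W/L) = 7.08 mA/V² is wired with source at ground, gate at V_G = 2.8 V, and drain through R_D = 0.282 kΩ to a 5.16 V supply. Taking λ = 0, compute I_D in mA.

I_D = 13.7 mA

V_GS = V_G = 2.8 V, so V_ov = 2.8 − 0.649 = 2.15 V.
Assume saturation: I_D = ½ k_n V_ov² = 0.5 × 7.08 × 2.15² = 16.4 mA, giving V_DS = V_DD − I_D R_D = 5.16 − 16.4 × 0.282 = 0.541 V.
But 0.541 V < V_ov = 2.15 V, so the device is actually in triode.
In triode I_D = k_n[V_ov V_DS − ½ V_DS²] and I_D = (V_DD − V_DS)/R_D. Equating: 0.998 V_DS² − 5.295 V_DS + 5.16 = 0, giving V_DS = 1.29 V (the root below V_ov).
I_D = (5.16 − 1.29) / 0.282 = 13.7 mA.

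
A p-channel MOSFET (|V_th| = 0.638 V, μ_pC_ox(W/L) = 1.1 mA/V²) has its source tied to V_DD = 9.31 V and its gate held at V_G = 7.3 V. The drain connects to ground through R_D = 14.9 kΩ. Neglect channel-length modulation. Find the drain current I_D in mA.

V_SG = V_DD − V_G = 9.31 − 7.3 = 2.01 V, so V_ov = 2.01 − 0.638 = 1.37 V.
Assume saturation: I_D = ½ k_p V_ov² = 0.5 × 1.1 × 1.37² = 1.04 mA, giving V_SD = V_DD − I_D R_D = 9.31 − 1.04 × 14.9 = -6.12 V.
But -6.12 V < V_ov = 1.37 V, so the device is actually in triode.
In triode I_D = k_p[V_ov V_SD − ½ V_SD²] and I_D = (V_DD − V_SD)/R_D. Equating: 8.2 V_SD² − 23.49 V_SD + 9.31 = 0, giving V_SD = 0.475 V (the root below V_ov).
I_D = (9.31 − 0.475) / 14.9 = 0.593 mA.

I_D = 0.593 mA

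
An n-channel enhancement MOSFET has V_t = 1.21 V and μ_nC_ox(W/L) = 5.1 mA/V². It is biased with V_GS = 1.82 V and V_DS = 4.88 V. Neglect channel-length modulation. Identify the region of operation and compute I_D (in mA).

V_ov = V_GS − V_t = 1.82 − 1.21 = 0.61 V.
Since V_DS = 4.88 V ≥ V_ov = 0.61 V, the device is in saturation.
I_D = ½ k_n V_ov² = 0.5 × 5.1 × 0.61² = 0.949 mA.

Saturation; I_D = 0.949 mA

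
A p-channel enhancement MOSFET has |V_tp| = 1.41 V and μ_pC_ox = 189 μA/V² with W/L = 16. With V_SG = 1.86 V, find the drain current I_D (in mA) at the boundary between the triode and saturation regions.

At the boundary V_SD = V_ov = V_SG − |V_tp| = 1.86 − 1.41 = 0.45 V.
k_p = μ_pC_ox · (W/L) = 3.024 mA/V².
I_D = ½ k_p V_ov² = 0.5 × 3.024 × 0.45² = 0.306 mA.

I_D = 0.306 mA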